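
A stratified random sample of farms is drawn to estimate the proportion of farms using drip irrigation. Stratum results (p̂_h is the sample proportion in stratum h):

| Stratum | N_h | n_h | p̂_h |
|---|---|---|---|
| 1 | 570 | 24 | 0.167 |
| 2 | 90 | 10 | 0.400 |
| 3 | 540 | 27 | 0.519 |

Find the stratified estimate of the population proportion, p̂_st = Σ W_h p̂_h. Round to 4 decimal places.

N = 1200; stratum weights W_h = N_h/N.
p̂_st = Σ W_h p̂_h = (570·0.167 + 90·0.400 + 540·0.519)/1200 = 0.34287

p̂_st ≈ 0.3429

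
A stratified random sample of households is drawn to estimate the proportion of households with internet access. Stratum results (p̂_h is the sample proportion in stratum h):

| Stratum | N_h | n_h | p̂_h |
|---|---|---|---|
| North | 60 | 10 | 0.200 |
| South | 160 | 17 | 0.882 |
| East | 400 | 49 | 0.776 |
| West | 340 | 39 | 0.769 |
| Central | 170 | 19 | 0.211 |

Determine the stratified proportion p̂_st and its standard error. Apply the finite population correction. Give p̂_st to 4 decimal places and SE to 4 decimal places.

p̂_st ≈ 0.6733, SE ≈ 0.0334

N = 1130; stratum weights W_h = N_h/N.
p̂_st = Σ W_h p̂_h = (60·0.200 + 160·0.882 + 400·0.776 + 340·0.769 + 170·0.211)/1130 = 0.67332
V̂(p̂_st) = Σ W_h² (1 − n_h/N_h) p̂_h(1−p̂_h)/(n_h−1):
  stratum North: (60/1130)²·(1 − 10/60)·0.200·0.800/9 = 4.17678e-05
  stratum South: (160/1130)²·(1 − 17/160)·0.882·0.118/16 = 0.000116555
  stratum East: (400/1130)²·(1 − 49/400)·0.776·0.224/48 = 0.000398179
  stratum West: (340/1130)²·(1 − 39/340)·0.769·0.231/38 = 0.000374665
  stratum Central: (170/1130)²·(1 − 19/170)·0.211·0.789/18 = 0.000185933
V̂(p̂_st) = 0.0011171; SE = √V̂ = 0.033423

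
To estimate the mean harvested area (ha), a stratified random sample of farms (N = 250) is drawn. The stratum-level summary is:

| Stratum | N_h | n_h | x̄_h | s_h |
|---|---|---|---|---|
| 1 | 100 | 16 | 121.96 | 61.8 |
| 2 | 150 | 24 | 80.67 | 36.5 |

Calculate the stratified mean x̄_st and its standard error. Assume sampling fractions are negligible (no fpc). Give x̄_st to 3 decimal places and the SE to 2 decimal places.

x̄_st = Σ W_h x̄_h = (100·121.96 + 150·80.67)/250 = 97.18600
V̂(x̄_st) = Σ W_h² s_h²/n_h, with W_h = N_h/N and N = 250:
  stratum 1: (100/250)²·61.8²/16 = 38.1924
  stratum 2: (150/250)²·36.5²/24 = 19.9837
V̂(x̄_st) = 58.1762
SE(x̄_st) = √58.1762 = 7.62733

x̄_st ≈ 97.186, SE ≈ 7.63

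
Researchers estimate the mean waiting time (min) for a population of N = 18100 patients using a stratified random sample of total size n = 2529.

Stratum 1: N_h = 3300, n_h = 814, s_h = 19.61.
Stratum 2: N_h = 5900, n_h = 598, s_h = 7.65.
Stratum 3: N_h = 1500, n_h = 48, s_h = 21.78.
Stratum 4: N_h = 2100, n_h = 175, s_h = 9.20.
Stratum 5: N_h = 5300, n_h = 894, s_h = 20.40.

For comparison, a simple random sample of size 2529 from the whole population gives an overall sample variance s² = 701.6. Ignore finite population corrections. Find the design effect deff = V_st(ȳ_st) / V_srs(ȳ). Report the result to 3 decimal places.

V̂(ȳ_st) = Σ W_h² s_h²/n_h, with W_h = N_h/N and N = 18100:
  stratum 1: (3300/18100)²·19.61²/814 = 0.0157037
  stratum 2: (5900/18100)²·7.65²/598 = 0.0103984
  stratum 3: (1500/18100)²·21.78²/48 = 0.0678734
  stratum 4: (2100/18100)²·9.20²/175 = 0.00651057
  stratum 5: (5300/18100)²·20.40²/894 = 0.0399133
V_st = 0.140399
V_srs = s²/n = 701.6/2529 = 0.277422
deff = V_st / V_srs = 0.140399/0.277422 = 0.5061

deff ≈ 0.506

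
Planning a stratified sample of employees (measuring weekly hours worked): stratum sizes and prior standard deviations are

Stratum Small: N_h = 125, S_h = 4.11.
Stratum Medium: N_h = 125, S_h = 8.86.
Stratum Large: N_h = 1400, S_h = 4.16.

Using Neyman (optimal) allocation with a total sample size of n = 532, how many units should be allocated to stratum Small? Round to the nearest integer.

37

Neyman allocation: n_h = n · N_h S_h / Σ N_i S_i, with n = 532.
  stratum Small: N_h·S_h = 125·4.11 = 513.75
  stratum Medium: N_h·S_h = 125·8.86 = 1107.50
  stratum Large: N_h·S_h = 1400·4.16 = 5824.00
Σ N_h S_h = 7445.25
n for stratum Small = 532·513.75/7445.25 = 36.710 → 37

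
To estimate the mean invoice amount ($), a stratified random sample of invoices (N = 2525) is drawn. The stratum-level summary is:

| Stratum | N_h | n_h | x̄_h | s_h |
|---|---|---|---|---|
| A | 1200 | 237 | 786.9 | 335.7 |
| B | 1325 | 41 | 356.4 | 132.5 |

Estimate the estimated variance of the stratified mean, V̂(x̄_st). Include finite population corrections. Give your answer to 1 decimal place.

V̂(x̄_st) = Σ W_h² (1 − n_h/N_h) s_h²/n_h, with W_h = N_h/N and N = 2525:
  stratum A: (1200/2525)²·(1 − 237/1200)·335.7²/237 = 86.1865
  stratum B: (1325/2525)²·(1 − 41/1325)·132.5²/41 = 114.263
V̂(x̄_st) = 200.45

V̂(x̄_st) ≈ 200.4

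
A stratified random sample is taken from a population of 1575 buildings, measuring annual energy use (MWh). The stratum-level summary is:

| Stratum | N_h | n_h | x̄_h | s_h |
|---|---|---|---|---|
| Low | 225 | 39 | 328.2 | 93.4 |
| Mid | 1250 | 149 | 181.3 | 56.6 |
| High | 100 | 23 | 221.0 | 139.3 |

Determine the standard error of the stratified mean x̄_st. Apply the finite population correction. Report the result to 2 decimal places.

SE(x̄_st) ≈ 4.28

V̂(x̄_st) = Σ W_h² (1 − n_h/N_h) s_h²/n_h, with W_h = N_h/N and N = 1575:
  stratum Low: (225/1575)²·(1 − 39/225)·93.4²/39 = 3.77367
  stratum Mid: (1250/1575)²·(1 − 149/1250)·56.6²/149 = 11.9284
  stratum High: (100/1575)²·(1 − 23/100)·139.3²/23 = 2.61881
V̂(x̄_st) = 18.3209
SE(x̄_st) = √18.3209 = 4.28029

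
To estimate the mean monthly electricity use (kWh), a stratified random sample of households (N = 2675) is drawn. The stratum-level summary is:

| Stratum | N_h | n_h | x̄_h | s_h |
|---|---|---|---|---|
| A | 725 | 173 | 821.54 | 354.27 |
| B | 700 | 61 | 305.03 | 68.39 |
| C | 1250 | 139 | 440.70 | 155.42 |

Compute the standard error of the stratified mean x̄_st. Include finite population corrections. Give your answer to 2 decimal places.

V̂(x̄_st) = Σ W_h² (1 − n_h/N_h) s_h²/n_h, with W_h = N_h/N and N = 2675:
  stratum A: (725/2675)²·(1 − 173/725)·354.27²/173 = 40.5744
  stratum B: (700/2675)²·(1 − 61/700)·68.39²/61 = 4.79299
  stratum C: (1250/2675)²·(1 − 139/1250)·155.42²/139 = 33.7268
V̂(x̄_st) = 79.0942
SE(x̄_st) = √79.0942 = 8.89349

SE(x̄_st) ≈ 8.89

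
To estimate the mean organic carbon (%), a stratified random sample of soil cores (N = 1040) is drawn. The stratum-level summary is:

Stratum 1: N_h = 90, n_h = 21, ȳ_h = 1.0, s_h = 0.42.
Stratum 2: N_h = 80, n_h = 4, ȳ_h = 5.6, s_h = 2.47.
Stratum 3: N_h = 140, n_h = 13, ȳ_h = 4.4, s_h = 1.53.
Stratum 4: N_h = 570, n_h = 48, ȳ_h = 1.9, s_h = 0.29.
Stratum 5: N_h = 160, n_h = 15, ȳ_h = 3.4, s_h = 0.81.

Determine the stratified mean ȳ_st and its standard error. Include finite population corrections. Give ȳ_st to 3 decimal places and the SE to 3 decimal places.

ȳ_st = Σ W_h ȳ_h = (90·1.0 + 80·5.6 + 140·4.4 + 570·1.9 + 160·3.4)/1040 = 2.67404
V̂(ȳ_st) = Σ W_h² (1 − n_h/N_h) s_h²/n_h, with W_h = N_h/N and N = 1040:
  stratum 1: (90/1040)²·(1 − 21/90)·0.42²/21 = 4.82286e-05
  stratum 2: (80/1040)²·(1 − 4/80)·2.47²/4 = 0.00857375
  stratum 3: (140/1040)²·(1 − 13/140)·1.53²/13 = 0.00296009
  stratum 4: (570/1040)²·(1 − 48/570)·0.29²/48 = 0.000481985
  stratum 5: (160/1040)²·(1 − 15/160)·0.81²/15 = 0.00093821
V̂(ȳ_st) = 0.0130023
SE(ȳ_st) = √0.0130023 = 0.114027

ȳ_st ≈ 2.674, SE ≈ 0.114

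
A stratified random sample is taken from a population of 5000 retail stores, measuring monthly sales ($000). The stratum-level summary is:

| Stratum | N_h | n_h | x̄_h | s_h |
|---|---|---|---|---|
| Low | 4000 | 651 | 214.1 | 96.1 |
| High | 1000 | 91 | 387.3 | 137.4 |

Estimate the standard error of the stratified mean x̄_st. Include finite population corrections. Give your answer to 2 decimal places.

V̂(x̄_st) = Σ W_h² (1 − n_h/N_h) s_h²/n_h, with W_h = N_h/N and N = 5000:
  stratum Low: (4000/5000)²·(1 − 651/4000)·96.1²/651 = 7.60153
  stratum High: (1000/5000)²·(1 − 91/1000)·137.4²/91 = 7.54321
V̂(x̄_st) = 15.1447
SE(x̄_st) = √15.1447 = 3.89162

SE(x̄_st) ≈ 3.89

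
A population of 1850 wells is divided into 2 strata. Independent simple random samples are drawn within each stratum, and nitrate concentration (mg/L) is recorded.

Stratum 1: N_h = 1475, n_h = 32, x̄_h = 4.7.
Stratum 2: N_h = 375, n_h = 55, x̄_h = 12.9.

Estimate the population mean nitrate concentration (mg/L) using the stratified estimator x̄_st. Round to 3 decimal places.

x̄_st ≈ 6.362

N = Σ N_h = 1850. Stratum weights W_h = N_h/N.
x̄_st = (1475·4.7 + 375·12.9) / 1850 = 6.36216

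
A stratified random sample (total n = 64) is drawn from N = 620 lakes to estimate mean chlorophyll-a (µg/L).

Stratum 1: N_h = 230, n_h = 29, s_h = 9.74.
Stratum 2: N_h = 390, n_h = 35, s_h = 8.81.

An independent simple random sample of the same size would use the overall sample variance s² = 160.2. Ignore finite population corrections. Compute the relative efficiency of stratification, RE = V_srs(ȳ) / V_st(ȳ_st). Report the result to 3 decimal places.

RE ≈ 1.885

V̂(ȳ_st) = Σ W_h² s_h²/n_h, with W_h = N_h/N and N = 620:
  stratum 1: (230/620)²·9.74²/29 = 0.450186
  stratum 2: (390/620)²·8.81²/35 = 0.877465
V_st = 1.32765
V_srs = s²/n = 160.2/64 = 2.50312
Relative efficiency = V_srs / V_st = 2.50312/1.32765 = 1.8854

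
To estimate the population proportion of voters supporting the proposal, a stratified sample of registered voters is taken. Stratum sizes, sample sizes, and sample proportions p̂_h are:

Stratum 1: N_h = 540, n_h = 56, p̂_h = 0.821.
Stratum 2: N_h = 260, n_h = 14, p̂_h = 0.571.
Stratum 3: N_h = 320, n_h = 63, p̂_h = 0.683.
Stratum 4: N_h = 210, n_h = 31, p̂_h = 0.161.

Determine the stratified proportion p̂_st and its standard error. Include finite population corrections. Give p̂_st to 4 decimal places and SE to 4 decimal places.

p̂_st ≈ 0.6347, SE ≈ 0.0365

N = 1330; stratum weights W_h = N_h/N.
p̂_st = Σ W_h p̂_h = (540·0.821 + 260·0.571 + 320·0.683 + 210·0.161)/1330 = 0.63471
V̂(p̂_st) = Σ W_h² (1 − n_h/N_h) p̂_h(1−p̂_h)/(n_h−1):
  stratum 1: (540/1330)²·(1 − 56/540)·0.821·0.179/55 = 0.000394793
  stratum 2: (260/1330)²·(1 − 14/260)·0.571·0.429/13 = 0.000681326
  stratum 3: (320/1330)²·(1 − 63/320)·0.683·0.317/62 = 0.000162356
  stratum 4: (210/1330)²·(1 − 31/210)·0.161·0.839/30 = 9.56832e-05
V̂(p̂_st) = 0.00133416; SE = √V̂ = 0.0365261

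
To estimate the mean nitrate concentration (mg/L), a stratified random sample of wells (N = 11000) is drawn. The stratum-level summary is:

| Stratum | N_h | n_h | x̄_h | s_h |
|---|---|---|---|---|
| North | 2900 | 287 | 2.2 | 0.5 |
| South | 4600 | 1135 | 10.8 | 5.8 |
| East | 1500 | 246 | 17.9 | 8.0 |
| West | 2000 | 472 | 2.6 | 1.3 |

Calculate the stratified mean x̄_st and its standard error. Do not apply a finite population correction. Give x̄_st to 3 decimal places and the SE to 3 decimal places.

x̄_st ≈ 8.010, SE ≈ 0.101

x̄_st = Σ W_h x̄_h = (2900·2.2 + 4600·10.8 + 1500·17.9 + 2000·2.6)/11000 = 8.01000
V̂(x̄_st) = Σ W_h² s_h²/n_h, with W_h = N_h/N and N = 11000:
  stratum North: (2900/11000)²·0.5²/287 = 6.05437e-05
  stratum South: (4600/11000)²·5.8²/1135 = 0.00518311
  stratum East: (1500/11000)²·8.0²/246 = 0.00483773
  stratum West: (2000/11000)²·1.3²/472 = 0.000118364
V̂(x̄_st) = 0.0101998
SE(x̄_st) = √0.0101998 = 0.100994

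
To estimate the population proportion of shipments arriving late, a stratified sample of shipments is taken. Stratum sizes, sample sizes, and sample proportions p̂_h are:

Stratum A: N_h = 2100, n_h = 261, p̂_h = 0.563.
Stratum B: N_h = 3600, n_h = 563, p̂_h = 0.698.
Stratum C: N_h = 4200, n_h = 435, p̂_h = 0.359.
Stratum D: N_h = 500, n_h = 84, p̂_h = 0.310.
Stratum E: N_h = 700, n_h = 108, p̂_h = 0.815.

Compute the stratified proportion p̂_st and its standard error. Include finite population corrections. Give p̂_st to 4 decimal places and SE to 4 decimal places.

N = 11100; stratum weights W_h = N_h/N.
p̂_st = Σ W_h p̂_h = (2100·0.563 + 3600·0.698 + 4200·0.359 + 500·0.310 + 700·0.815)/11100 = 0.53409
V̂(p̂_st) = Σ W_h² (1 − n_h/N_h) p̂_h(1−p̂_h)/(n_h−1):
  stratum A: (2100/11100)²·(1 − 261/2100)·0.563·0.437/260 = 2.966e-05
  stratum B: (3600/11100)²·(1 − 563/3600)·0.698·0.302/562 = 3.32834e-05
  stratum C: (4200/11100)²·(1 − 435/4200)·0.359·0.641/434 = 6.80505e-05
  stratum D: (500/11100)²·(1 − 84/500)·0.310·0.690/83 = 4.35061e-06
  stratum E: (700/11100)²·(1 − 108/700)·0.815·0.185/107 = 4.73936e-06
V̂(p̂_st) = 0.000140084; SE = √V̂ = 0.0118357

p̂_st ≈ 0.5341, SE ≈ 0.0118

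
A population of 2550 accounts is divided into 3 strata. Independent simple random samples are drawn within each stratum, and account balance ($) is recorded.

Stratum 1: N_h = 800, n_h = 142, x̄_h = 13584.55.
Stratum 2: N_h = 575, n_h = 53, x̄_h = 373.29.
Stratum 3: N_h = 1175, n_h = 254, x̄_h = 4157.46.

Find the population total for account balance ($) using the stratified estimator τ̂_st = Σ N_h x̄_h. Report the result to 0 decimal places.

τ̂_st ≈ 15967297

τ̂_st = Σ N_h x̄_h = 800·13584.55 + 575·373.29 + 1175·4157.46 = 15967297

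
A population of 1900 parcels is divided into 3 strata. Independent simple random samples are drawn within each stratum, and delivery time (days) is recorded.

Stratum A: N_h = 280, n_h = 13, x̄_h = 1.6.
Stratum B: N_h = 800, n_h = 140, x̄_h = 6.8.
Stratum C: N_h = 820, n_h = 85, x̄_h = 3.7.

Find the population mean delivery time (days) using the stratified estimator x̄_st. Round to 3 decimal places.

x̄_st ≈ 4.696

N = Σ N_h = 1900. Stratum weights W_h = N_h/N.
x̄_st = (280·1.6 + 800·6.8 + 820·3.7) / 1900 = 4.69579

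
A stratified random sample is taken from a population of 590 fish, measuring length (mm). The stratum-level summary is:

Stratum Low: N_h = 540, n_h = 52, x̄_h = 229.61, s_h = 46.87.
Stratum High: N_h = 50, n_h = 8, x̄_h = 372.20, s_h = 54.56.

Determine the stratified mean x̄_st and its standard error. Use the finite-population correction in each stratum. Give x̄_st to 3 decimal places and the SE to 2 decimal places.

x̄_st = Σ W_h x̄_h = (540·229.61 + 50·372.20)/590 = 241.69390
V̂(x̄_st) = Σ W_h² (1 − n_h/N_h) s_h²/n_h, with W_h = N_h/N and N = 590:
  stratum Low: (540/590)²·(1 − 52/540)·46.87²/52 = 31.9813
  stratum High: (50/590)²·(1 − 8/50)·54.56²/8 = 2.24478
V̂(x̄_st) = 34.2261
SE(x̄_st) = √34.2261 = 5.85031

x̄_st ≈ 241.694, SE ≈ 5.85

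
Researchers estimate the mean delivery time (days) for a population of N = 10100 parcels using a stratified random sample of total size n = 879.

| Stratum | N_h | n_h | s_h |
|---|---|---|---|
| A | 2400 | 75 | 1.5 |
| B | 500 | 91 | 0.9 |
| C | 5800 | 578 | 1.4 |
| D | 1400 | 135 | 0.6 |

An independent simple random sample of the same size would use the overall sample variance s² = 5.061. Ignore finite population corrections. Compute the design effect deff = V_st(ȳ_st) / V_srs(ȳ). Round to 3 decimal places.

V̂(ȳ_st) = Σ W_h² s_h²/n_h, with W_h = N_h/N and N = 10100:
  stratum A: (2400/10100)²·1.5²/75 = 0.00169395
  stratum B: (500/10100)²·0.9²/91 = 2.18143e-05
  stratum C: (5800/10100)²·1.4²/578 = 0.00111826
  stratum D: (1400/10100)²·0.6²/135 = 5.12368e-05
V_st = 0.00288526
V_srs = s²/n = 5.061/879 = 0.00575768
deff = V_st / V_srs = 0.00288526/0.00575768 = 0.5011

deff ≈ 0.501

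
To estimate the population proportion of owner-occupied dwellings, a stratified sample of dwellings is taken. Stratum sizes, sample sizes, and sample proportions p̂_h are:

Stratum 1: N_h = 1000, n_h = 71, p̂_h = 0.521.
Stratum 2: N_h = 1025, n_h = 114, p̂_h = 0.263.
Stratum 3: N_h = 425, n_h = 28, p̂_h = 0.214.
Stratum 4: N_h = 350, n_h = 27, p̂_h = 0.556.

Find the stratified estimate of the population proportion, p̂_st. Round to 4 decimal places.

N = 2800; stratum weights W_h = N_h/N.
p̂_st = Σ W_h p̂_h = (1000·0.521 + 1025·0.263 + 425·0.214 + 350·0.556)/2800 = 0.38433

p̂_st ≈ 0.3843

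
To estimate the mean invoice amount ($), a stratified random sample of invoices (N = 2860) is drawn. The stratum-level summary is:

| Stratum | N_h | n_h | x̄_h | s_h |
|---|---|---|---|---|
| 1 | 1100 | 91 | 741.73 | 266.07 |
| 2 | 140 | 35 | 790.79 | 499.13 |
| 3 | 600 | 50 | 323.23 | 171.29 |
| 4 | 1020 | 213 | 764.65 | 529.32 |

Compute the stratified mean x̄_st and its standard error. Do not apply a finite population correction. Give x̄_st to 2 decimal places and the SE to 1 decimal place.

x̄_st ≈ 664.51, SE ≈ 18.0

x̄_st = Σ W_h x̄_h = (1100·741.73 + 140·790.79 + 600·323.23 + 1020·764.65)/2860 = 664.50860
V̂(x̄_st) = Σ W_h² s_h²/n_h, with W_h = N_h/N and N = 2860:
  stratum 1: (1100/2860)²·266.07²/91 = 115.081
  stratum 2: (140/2860)²·499.13²/35 = 17.0562
  stratum 3: (600/2860)²·171.29²/50 = 25.8264
  stratum 4: (1020/2860)²·529.32²/213 = 167.311
V̂(x̄_st) = 325.275
SE(x̄_st) = √325.275 = 18.0354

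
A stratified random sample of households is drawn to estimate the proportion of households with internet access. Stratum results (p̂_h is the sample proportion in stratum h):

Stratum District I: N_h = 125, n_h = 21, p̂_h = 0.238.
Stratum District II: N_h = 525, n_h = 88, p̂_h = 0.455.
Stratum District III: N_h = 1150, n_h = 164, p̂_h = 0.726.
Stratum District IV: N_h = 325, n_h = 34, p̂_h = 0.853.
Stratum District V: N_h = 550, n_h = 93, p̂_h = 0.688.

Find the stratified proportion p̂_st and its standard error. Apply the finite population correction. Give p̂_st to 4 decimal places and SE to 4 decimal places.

p̂_st ≈ 0.6576, SE ≈ 0.0208

N = 2675; stratum weights W_h = N_h/N.
p̂_st = Σ W_h p̂_h = (125·0.238 + 525·0.455 + 1150·0.726 + 325·0.853 + 550·0.688)/2675 = 0.65763
V̂(p̂_st) = Σ W_h² (1 − n_h/N_h) p̂_h(1−p̂_h)/(n_h−1):
  stratum District I: (125/2675)²·(1 − 21/125)·0.238·0.762/20 = 1.64739e-05
  stratum District II: (525/2675)²·(1 − 88/525)·0.455·0.545/87 = 9.13865e-05
  stratum District III: (1150/2675)²·(1 − 164/1150)·0.726·0.274/163 = 0.000193387
  stratum District IV: (325/2675)²·(1 − 34/325)·0.853·0.147/33 = 5.02205e-05
  stratum District V: (550/2675)²·(1 − 93/550)·0.688·0.312/92 = 8.19571e-05
V̂(p̂_st) = 0.000433425; SE = √V̂ = 0.0208189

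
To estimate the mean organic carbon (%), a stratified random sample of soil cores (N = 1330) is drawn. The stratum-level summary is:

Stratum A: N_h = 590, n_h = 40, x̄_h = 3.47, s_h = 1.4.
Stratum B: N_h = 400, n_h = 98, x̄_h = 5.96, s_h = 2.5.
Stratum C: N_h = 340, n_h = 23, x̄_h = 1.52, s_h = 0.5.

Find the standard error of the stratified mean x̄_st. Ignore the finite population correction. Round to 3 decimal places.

V̂(x̄_st) = Σ W_h² s_h²/n_h, with W_h = N_h/N and N = 1330:
  stratum A: (590/1330)²·1.4²/40 = 0.00964266
  stratum B: (400/1330)²·2.5²/98 = 0.0057686
  stratum C: (340/1330)²·0.5²/23 = 0.000710341
V̂(x̄_st) = 0.0161216
SE(x̄_st) = √0.0161216 = 0.126971

SE(x̄_st) ≈ 0.127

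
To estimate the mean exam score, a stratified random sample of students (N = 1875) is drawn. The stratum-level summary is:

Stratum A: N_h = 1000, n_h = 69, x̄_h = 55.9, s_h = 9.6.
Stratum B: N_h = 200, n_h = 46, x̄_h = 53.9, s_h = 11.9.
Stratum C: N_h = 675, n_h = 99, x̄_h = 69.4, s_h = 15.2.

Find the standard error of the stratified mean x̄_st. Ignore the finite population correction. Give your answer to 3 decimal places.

V̂(x̄_st) = Σ W_h² s_h²/n_h, with W_h = N_h/N and N = 1875:
  stratum A: (1000/1875)²·9.6²/69 = 0.379919
  stratum B: (200/1875)²·11.9²/46 = 0.0350262
  stratum C: (675/1875)²·15.2²/99 = 0.302452
V̂(x̄_st) = 0.717397
SE(x̄_st) = √0.717397 = 0.846993

SE(x̄_st) ≈ 0.847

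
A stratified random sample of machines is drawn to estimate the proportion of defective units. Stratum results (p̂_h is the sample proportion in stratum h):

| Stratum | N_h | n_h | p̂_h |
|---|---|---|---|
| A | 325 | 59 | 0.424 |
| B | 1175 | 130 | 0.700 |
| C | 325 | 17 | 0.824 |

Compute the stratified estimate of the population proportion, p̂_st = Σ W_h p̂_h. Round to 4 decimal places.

N = 1825; stratum weights W_h = N_h/N.
p̂_st = Σ W_h p̂_h = (325·0.424 + 1175·0.700 + 325·0.824)/1825 = 0.67293

p̂_st ≈ 0.6729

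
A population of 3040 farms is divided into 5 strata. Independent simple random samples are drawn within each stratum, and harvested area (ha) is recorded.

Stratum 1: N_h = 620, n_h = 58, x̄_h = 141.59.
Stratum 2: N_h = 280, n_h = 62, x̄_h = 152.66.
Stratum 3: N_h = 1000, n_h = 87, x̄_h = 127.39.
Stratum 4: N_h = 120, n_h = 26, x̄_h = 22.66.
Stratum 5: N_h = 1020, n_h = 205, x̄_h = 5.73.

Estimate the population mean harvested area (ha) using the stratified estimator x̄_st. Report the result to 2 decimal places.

x̄_st ≈ 87.66

N = Σ N_h = 3040. Stratum weights W_h = N_h/N.
x̄_st = (620·141.59 + 280·152.66 + 1000·127.39 + 120·22.66 + 1020·5.73) / 3040 = 87.6593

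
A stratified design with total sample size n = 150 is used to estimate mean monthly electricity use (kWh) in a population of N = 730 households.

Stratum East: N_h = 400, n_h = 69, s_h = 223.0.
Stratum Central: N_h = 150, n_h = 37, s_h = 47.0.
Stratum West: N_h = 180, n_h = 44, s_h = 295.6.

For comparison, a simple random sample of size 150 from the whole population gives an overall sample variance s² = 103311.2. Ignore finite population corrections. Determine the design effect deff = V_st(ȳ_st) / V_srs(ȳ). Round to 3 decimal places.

V̂(ȳ_st) = Σ W_h² s_h²/n_h, with W_h = N_h/N and N = 730:
  stratum East: (400/730)²·223.0²/69 = 216.389
  stratum Central: (150/730)²·47.0²/37 = 2.52076
  stratum West: (180/730)²·295.6²/44 = 120.741
V_st = 339.651
V_srs = s²/n = 103311.2/150 = 688.741
deff = V_st / V_srs = 339.651/688.741 = 0.4931

deff ≈ 0.493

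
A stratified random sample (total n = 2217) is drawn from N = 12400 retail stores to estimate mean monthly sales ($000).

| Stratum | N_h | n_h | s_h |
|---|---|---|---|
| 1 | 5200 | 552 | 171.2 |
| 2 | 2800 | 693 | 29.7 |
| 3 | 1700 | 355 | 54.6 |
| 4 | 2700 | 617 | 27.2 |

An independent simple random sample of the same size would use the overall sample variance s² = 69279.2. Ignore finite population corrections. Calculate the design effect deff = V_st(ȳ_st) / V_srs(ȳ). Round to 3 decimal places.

V̂(ȳ_st) = Σ W_h² s_h²/n_h, with W_h = N_h/N and N = 12400:
  stratum 1: (5200/12400)²·171.2²/552 = 9.33752
  stratum 2: (2800/12400)²·29.7²/693 = 0.0649011
  stratum 3: (1700/12400)²·54.6²/355 = 0.157838
  stratum 4: (2700/12400)²·27.2²/617 = 0.0568508
V_st = 9.61711
V_srs = s²/n = 69279.2/2217 = 31.2491
deff = V_st / V_srs = 9.61711/31.2491 = 0.3078

deff ≈ 0.308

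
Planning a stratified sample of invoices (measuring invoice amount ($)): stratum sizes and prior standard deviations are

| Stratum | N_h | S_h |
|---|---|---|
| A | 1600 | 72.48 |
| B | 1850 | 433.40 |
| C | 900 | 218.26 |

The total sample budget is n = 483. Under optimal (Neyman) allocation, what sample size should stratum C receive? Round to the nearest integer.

85

Neyman allocation: n_h = n · N_h S_h / Σ N_i S_i, with n = 483.
  stratum A: N_h·S_h = 1600·72.48 = 115968.00
  stratum B: N_h·S_h = 1850·433.40 = 801790.00
  stratum C: N_h·S_h = 900·218.26 = 196434.00
Σ N_h S_h = 1114192.00
n for stratum C = 483·196434.00/1114192.00 = 85.154 → 85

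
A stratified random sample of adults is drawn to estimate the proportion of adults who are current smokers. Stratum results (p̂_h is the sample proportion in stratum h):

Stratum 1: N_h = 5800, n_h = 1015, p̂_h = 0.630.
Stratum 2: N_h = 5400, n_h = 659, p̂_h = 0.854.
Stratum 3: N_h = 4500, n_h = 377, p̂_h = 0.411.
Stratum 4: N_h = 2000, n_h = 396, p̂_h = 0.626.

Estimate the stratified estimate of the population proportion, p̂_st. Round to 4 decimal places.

p̂_st ≈ 0.6422

N = 17700; stratum weights W_h = N_h/N.
p̂_st = Σ W_h p̂_h = (5800·0.630 + 5400·0.854 + 4500·0.411 + 2000·0.626)/17700 = 0.64221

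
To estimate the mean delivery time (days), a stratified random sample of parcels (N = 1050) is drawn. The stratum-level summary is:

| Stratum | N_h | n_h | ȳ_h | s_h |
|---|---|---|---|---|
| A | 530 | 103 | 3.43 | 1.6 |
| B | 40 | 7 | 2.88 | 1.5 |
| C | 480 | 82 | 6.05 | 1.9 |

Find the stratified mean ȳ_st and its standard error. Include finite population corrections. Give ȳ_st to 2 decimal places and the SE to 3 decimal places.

ȳ_st ≈ 4.61, SE ≈ 0.115

ȳ_st = Σ W_h ȳ_h = (530·3.43 + 40·2.88 + 480·6.05)/1050 = 4.60676
V̂(ȳ_st) = Σ W_h² (1 − n_h/N_h) s_h²/n_h, with W_h = N_h/N and N = 1050:
  stratum A: (530/1050)²·(1 − 103/530)·1.6²/103 = 0.00510185
  stratum B: (40/1050)²·(1 − 7/40)·1.5²/7 = 0.00038484
  stratum C: (480/1050)²·(1 − 82/480)·1.9²/82 = 0.0076285
V̂(ȳ_st) = 0.0131152
SE(ȳ_st) = √0.0131152 = 0.114522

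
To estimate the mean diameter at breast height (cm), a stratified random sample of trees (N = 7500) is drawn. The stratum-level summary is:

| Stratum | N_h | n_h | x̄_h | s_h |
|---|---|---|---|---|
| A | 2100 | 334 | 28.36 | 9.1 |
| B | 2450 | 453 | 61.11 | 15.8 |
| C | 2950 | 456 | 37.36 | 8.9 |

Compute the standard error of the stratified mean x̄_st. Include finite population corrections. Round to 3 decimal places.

V̂(x̄_st) = Σ W_h² (1 − n_h/N_h) s_h²/n_h, with W_h = N_h/N and N = 7500:
  stratum A: (2100/7500)²·(1 − 334/2100)·9.1²/334 = 0.0163465
  stratum B: (2450/7500)²·(1 − 453/2450)·15.8²/453 = 0.0479333
  stratum C: (2950/7500)²·(1 − 456/2950)·8.9²/456 = 0.0227201
V̂(x̄_st) = 0.0869999
SE(x̄_st) = √0.0869999 = 0.294958

SE(x̄_st) ≈ 0.295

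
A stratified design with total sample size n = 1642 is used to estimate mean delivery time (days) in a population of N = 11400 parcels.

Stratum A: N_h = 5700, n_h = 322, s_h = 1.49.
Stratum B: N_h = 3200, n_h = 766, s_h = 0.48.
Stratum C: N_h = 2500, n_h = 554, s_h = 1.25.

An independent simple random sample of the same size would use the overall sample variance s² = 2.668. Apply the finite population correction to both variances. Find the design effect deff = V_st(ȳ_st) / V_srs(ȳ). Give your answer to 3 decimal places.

deff ≈ 1.258

V̂(ȳ_st) = Σ W_h² (1 − n_h/N_h) s_h²/n_h, with W_h = N_h/N and N = 11400:
  stratum A: (5700/11400)²·(1 − 322/5700)·1.49²/322 = 0.00162631
  stratum B: (3200/11400)²·(1 − 766/3200)·0.48²/766 = 1.80266e-05
  stratum C: (2500/11400)²·(1 − 554/2500)·1.25²/554 = 0.00010558
V_st = 0.00174991
V_srs = (1 − 1642/11400)·2.668/1642 = 0.00139081
deff = V_st / V_srs = 0.00174991/0.00139081 = 1.2582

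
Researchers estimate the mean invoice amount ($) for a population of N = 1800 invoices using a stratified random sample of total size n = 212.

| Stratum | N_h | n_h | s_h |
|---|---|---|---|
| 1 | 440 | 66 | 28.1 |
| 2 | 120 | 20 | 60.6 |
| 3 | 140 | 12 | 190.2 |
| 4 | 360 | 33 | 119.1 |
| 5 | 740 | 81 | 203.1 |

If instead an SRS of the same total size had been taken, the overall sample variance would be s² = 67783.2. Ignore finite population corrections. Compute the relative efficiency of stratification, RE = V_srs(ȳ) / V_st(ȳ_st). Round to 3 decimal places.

V̂(ȳ_st) = Σ W_h² s_h²/n_h, with W_h = N_h/N and N = 1800:
  stratum 1: (440/1800)²·28.1²/66 = 0.714873
  stratum 2: (120/1800)²·60.6²/20 = 0.81608
  stratum 3: (140/1800)²·190.2²/12 = 18.2369
  stratum 4: (360/1800)²·119.1²/33 = 17.1937
  stratum 5: (740/1800)²·203.1²/81 = 86.0703
V_st = 123.032
V_srs = s²/n = 67783.2/212 = 319.732
Relative efficiency = V_srs / V_st = 319.732/123.032 = 2.5988

RE ≈ 2.599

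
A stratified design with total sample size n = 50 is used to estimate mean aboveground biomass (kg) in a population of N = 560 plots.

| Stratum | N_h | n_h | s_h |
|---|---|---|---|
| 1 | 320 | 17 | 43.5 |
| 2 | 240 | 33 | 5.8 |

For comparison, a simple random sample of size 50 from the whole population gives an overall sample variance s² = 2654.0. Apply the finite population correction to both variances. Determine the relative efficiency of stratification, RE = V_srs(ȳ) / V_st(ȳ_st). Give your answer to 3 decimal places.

RE ≈ 1.398

V̂(ȳ_st) = Σ W_h² (1 − n_h/N_h) s_h²/n_h, with W_h = N_h/N and N = 560:
  stratum 1: (320/560)²·(1 − 17/320)·43.5²/17 = 34.4149
  stratum 2: (240/560)²·(1 − 33/240)·5.8²/33 = 0.161491
V_st = 34.5764
V_srs = (1 − 50/560)·2654.0/50 = 48.3407
Relative efficiency = V_srs / V_st = 48.3407/34.5764 = 1.3981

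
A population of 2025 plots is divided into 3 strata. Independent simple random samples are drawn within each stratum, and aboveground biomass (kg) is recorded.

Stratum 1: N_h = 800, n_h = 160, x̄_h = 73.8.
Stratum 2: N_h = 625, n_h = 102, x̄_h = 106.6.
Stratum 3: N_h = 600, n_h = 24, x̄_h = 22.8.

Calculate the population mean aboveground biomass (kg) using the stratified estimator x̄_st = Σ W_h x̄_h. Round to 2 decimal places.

x̄_st ≈ 68.81

N = Σ N_h = 2025. Stratum weights W_h = N_h/N.
x̄_st = (800·73.8 + 625·106.6 + 600·22.8) / 2025 = 68.8123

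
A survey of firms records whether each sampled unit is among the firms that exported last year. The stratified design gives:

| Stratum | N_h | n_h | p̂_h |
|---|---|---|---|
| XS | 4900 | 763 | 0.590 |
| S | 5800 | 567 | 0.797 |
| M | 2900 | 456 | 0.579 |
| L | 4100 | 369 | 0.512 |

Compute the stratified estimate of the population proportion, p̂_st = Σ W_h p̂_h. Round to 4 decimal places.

p̂_st ≈ 0.6380

N = 17700; stratum weights W_h = N_h/N.
p̂_st = Σ W_h p̂_h = (4900·0.590 + 5800·0.797 + 2900·0.579 + 4100·0.512)/17700 = 0.63796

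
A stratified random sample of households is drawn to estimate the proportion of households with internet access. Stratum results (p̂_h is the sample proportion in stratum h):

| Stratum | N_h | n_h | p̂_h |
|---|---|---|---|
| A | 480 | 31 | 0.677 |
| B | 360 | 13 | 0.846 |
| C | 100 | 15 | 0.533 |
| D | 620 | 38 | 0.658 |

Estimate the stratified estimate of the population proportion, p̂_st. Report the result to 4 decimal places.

p̂_st ≈ 0.6992

N = 1560; stratum weights W_h = N_h/N.
p̂_st = Σ W_h p̂_h = (480·0.677 + 360·0.846 + 100·0.533 + 620·0.658)/1560 = 0.69922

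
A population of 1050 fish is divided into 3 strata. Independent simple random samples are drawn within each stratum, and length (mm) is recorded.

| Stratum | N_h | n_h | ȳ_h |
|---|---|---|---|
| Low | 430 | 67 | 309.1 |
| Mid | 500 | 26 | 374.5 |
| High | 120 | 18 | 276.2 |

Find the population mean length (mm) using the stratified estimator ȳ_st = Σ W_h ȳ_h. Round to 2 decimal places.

N = Σ N_h = 1050. Stratum weights W_h = N_h/N.
ȳ_st = (430·309.1 + 500·374.5 + 120·276.2) / 1050 = 336.4829

ȳ_st ≈ 336.48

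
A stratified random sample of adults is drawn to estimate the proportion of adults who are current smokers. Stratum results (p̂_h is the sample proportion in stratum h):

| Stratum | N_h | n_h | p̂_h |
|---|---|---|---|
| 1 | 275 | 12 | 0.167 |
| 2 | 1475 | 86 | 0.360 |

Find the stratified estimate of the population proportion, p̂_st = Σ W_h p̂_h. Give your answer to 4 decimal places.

N = 1750; stratum weights W_h = N_h/N.
p̂_st = Σ W_h p̂_h = (275·0.167 + 1475·0.360)/1750 = 0.32967

p̂_st ≈ 0.3297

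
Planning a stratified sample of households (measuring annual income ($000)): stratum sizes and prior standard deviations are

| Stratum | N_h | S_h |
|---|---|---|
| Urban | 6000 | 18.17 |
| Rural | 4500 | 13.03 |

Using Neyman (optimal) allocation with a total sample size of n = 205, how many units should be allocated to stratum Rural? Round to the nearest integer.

Neyman allocation: n_h = n · N_h S_h / Σ N_i S_i, with n = 205.
  stratum Urban: N_h·S_h = 6000·18.17 = 109020.00
  stratum Rural: N_h·S_h = 4500·13.03 = 58635.00
Σ N_h S_h = 167655.00
n for stratum Rural = 205·58635.00/167655.00 = 71.696 → 72

72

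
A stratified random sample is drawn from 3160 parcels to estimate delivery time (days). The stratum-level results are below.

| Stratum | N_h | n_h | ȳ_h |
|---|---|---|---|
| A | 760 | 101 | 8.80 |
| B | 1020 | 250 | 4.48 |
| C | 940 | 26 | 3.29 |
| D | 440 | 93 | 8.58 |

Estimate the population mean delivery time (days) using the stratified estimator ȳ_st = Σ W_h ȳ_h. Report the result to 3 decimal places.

N = Σ N_h = 3160. Stratum weights W_h = N_h/N.
ȳ_st = (760·8.80 + 1020·4.48 + 940·3.29 + 440·8.58) / 3160 = 5.73589

ȳ_st ≈ 5.736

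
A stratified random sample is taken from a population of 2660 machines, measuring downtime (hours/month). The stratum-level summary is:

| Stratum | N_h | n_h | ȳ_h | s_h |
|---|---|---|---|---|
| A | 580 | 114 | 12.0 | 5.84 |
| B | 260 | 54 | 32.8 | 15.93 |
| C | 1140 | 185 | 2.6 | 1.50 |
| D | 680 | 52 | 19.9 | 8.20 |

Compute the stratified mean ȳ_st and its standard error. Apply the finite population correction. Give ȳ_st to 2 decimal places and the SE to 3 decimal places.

ȳ_st = Σ W_h ȳ_h = (580·12.0 + 260·32.8 + 1140·2.6 + 680·19.9)/2660 = 12.02406
V̂(ȳ_st) = Σ W_h² (1 − n_h/N_h) s_h²/n_h, with W_h = N_h/N and N = 2660:
  stratum A: (580/2660)²·(1 − 114/580)·5.84²/114 = 0.011428
  stratum B: (260/2660)²·(1 − 54/260)·15.93²/54 = 0.0355726
  stratum C: (1140/2660)²·(1 − 185/1140)·1.50²/185 = 0.00187135
  stratum D: (680/2660)²·(1 − 52/680)·8.20²/52 = 0.0780422
V̂(ȳ_st) = 0.126914
SE(ȳ_st) = √0.126914 = 0.35625

ȳ_st ≈ 12.02, SE ≈ 0.356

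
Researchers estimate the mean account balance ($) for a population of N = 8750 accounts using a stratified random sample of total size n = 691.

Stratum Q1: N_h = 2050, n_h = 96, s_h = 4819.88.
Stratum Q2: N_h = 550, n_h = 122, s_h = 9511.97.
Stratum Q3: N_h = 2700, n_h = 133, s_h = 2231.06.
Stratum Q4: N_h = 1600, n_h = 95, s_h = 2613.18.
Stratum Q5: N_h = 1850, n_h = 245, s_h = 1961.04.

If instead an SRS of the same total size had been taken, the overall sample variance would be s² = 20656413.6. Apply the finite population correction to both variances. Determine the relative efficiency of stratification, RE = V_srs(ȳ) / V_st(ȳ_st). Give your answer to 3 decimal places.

V̂(ȳ_st) = Σ W_h² (1 − n_h/N_h) s_h²/n_h, with W_h = N_h/N and N = 8750:
  stratum Q1: (2050/8750)²·(1 − 96/2050)·4819.88²/96 = 12660.9
  stratum Q2: (550/8750)²·(1 − 122/550)·9511.97²/122 = 2280.19
  stratum Q3: (2700/8750)²·(1 − 133/2700)·2231.06²/133 = 3388.01
  stratum Q4: (1600/8750)²·(1 − 95/1600)·2613.18²/95 = 2260.77
  stratum Q5: (1850/8750)²·(1 − 245/1850)·1961.04²/245 = 608.748
V_st = 21198.6
V_srs = (1 − 691/8750)·20656413.6/691 = 27532.8
Relative efficiency = V_srs / V_st = 27532.8/21198.6 = 1.2988

RE ≈ 1.299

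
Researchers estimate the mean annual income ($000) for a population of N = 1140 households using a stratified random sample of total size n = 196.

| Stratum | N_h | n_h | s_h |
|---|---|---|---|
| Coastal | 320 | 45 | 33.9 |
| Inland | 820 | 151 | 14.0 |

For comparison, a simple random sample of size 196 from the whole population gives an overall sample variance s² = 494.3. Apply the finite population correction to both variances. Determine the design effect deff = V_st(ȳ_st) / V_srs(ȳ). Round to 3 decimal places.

deff ≈ 1.090

V̂(ȳ_st) = Σ W_h² (1 − n_h/N_h) s_h²/n_h, with W_h = N_h/N and N = 1140:
  stratum Coastal: (320/1140)²·(1 − 45/320)·33.9²/45 = 1.72926
  stratum Inland: (820/1140)²·(1 − 151/820)·14.0²/151 = 0.54791
V_st = 2.27717
V_srs = (1 − 196/1140)·494.3/196 = 2.08834
deff = V_st / V_srs = 2.27717/2.08834 = 1.0904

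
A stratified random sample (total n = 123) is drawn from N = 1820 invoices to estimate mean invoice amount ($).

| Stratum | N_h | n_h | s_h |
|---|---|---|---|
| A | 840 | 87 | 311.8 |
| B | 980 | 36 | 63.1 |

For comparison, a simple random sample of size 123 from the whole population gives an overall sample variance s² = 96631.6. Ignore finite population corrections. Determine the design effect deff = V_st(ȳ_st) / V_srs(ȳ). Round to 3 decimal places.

deff ≈ 0.344

V̂(ȳ_st) = Σ W_h² s_h²/n_h, with W_h = N_h/N and N = 1820:
  stratum A: (840/1820)²·311.8²/87 = 238.039
  stratum B: (980/1820)²·63.1²/36 = 32.0675
V_st = 270.107
V_srs = s²/n = 96631.6/123 = 785.623
deff = V_st / V_srs = 270.107/785.623 = 0.3438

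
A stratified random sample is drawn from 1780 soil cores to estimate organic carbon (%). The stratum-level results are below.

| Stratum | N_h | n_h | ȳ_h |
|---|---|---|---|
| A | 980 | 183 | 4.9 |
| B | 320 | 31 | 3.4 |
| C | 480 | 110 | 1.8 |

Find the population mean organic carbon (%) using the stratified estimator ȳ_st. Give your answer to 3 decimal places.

N = Σ N_h = 1780. Stratum weights W_h = N_h/N.
ȳ_st = (980·4.9 + 320·3.4 + 480·1.8) / 1780 = 3.79438

ȳ_st ≈ 3.794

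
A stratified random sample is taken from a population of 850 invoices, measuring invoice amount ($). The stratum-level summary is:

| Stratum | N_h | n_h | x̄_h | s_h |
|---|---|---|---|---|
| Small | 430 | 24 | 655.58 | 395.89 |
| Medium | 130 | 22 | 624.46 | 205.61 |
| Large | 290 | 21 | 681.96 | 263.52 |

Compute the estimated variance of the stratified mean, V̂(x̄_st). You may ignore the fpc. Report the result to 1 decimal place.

V̂(x̄_st) ≈ 2101.1

V̂(x̄_st) = Σ W_h² s_h²/n_h, with W_h = N_h/N and N = 850:
  stratum Small: (430/850)²·395.89²/24 = 1671.23
  stratum Medium: (130/850)²·205.61²/22 = 44.9484
  stratum Large: (290/850)²·263.52²/21 = 384.916
V̂(x̄_st) = 2101.1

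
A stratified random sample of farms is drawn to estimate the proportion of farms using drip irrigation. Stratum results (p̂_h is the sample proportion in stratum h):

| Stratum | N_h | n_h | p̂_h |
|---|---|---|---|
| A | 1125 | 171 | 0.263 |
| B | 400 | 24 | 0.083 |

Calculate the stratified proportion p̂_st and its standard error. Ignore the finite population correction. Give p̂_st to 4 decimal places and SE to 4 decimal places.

p̂_st ≈ 0.2158, SE ≈ 0.0291

N = 1525; stratum weights W_h = N_h/N.
p̂_st = Σ W_h p̂_h = (1125·0.263 + 400·0.083)/1525 = 0.21579
V̂(p̂_st) = Σ W_h² p̂_h(1−p̂_h)/(n_h−1):
  stratum A: (1125/1525)²·0.263·0.737/170 = 0.000620497
  stratum B: (400/1525)²·0.083·0.917/23 = 0.000227667
V̂(p̂_st) = 0.000848164; SE = √V̂ = 0.0291233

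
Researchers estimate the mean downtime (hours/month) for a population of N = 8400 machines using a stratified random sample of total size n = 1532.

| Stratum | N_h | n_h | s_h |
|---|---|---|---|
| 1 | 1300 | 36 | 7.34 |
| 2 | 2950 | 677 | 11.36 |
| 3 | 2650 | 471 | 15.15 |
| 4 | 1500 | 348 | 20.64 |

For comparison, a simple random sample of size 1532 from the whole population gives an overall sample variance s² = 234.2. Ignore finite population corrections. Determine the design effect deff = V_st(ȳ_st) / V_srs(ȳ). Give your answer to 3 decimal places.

V̂(ȳ_st) = Σ W_h² s_h²/n_h, with W_h = N_h/N and N = 8400:
  stratum 1: (1300/8400)²·7.34²/36 = 0.0358441
  stratum 2: (2950/8400)²·11.36²/677 = 0.02351
  stratum 3: (2650/8400)²·15.15²/471 = 0.0484995
  stratum 4: (1500/8400)²·20.64²/348 = 0.0390359
V_st = 0.14689
V_srs = s²/n = 234.2/1532 = 0.152872
deff = V_st / V_srs = 0.14689/0.152872 = 0.9609

deff ≈ 0.961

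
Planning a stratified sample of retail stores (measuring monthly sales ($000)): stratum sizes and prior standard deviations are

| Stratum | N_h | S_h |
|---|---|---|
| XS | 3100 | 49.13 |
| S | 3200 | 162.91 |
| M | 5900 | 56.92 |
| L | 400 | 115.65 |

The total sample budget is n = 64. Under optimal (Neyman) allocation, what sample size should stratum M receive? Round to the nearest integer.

Neyman allocation: n_h = n · N_h S_h / Σ N_i S_i, with n = 64.
  stratum XS: N_h·S_h = 3100·49.13 = 152303.00
  stratum S: N_h·S_h = 3200·162.91 = 521312.00
  stratum M: N_h·S_h = 5900·56.92 = 335828.00
  stratum L: N_h·S_h = 400·115.65 = 46260.00
Σ N_h S_h = 1055703.00
n for stratum M = 64·335828.00/1055703.00 = 20.359 → 20

20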